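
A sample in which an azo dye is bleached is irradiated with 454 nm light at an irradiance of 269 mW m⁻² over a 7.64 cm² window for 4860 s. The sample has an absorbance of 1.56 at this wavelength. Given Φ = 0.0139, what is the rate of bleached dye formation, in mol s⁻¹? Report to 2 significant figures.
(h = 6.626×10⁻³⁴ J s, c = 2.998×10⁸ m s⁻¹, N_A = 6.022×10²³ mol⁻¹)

1.1×10⁻¹¹ mol s⁻¹

Photon energy at 454 nm: hc/λ = (6.626×10⁻³⁴)(2.998×10⁸)/(454×10⁻⁹) = 4.375×10⁻¹⁹ J.
Energy delivered: (269 mW m⁻²)(7.64×10⁻⁴ m²)(4860 s) = 0.9988 J.
Photons incident: 0.9988 / 4.375×10⁻¹⁹ = 2.283×10¹⁸, i.e. 2.283×10¹⁸/6.022×10²³ = 3.791×10⁻⁶ mol.
Fraction absorbed: 1 − 10^(−1.56) = 0.9725.
Photons absorbed: 0.9725 × 3.791×10⁻⁶ = 3.687×10⁻⁶ mol.
Product formed: 0.0139 × 3.687×10⁻⁶ = 5.125×10⁻⁸ mol.
Rate: 5.125×10⁻⁸ / 4860 s = 1.1×10⁻¹¹ mol s⁻¹.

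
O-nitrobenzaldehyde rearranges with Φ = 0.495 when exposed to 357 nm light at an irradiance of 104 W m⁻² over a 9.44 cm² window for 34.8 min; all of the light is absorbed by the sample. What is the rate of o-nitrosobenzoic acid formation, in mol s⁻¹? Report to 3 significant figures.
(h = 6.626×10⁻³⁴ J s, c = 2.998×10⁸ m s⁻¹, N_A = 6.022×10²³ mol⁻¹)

1.45×10⁻⁷ mol s⁻¹

Photon energy at 357 nm: hc/λ = (6.626×10⁻³⁴)(2.998×10⁸)/(357×10⁻⁹) = 5.564×10⁻¹⁹ J.
Energy delivered: (104 W m⁻²)(9.44×10⁻⁴ m²)(2088 s) = 205.0 J.
Photons incident: 205.0 / 5.564×10⁻¹⁹ = 3.684×10²⁰, i.e. 3.684×10²⁰/6.022×10²³ = 6.118×10⁻⁴ mol.
Product formed: 0.495 × 6.118×10⁻⁴ = 3.028×10⁻⁴ mol.
Rate: 3.028×10⁻⁴ / 2088 s = 1.45×10⁻⁷ mol s⁻¹.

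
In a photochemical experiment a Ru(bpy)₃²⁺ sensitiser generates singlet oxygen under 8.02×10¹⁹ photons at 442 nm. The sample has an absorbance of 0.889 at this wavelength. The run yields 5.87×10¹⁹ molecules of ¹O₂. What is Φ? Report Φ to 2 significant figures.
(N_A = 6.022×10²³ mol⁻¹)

Φ = 0.84

Product: 5.87×10¹⁹ / 6.022×10²³ = 9.748×10⁻⁵ mol.
Moles of photons: 8.02×10¹⁹ / 6.022×10²³ = 1.332×10⁻⁴ mol.
Fraction absorbed: 1 − 10^(−0.889) = 0.8709.
Photons absorbed: 0.8709 × 1.332×10⁻⁴ = 1.160×10⁻⁴ mol.
Φ = 9.748×10⁻⁵ mol / 1.160×10⁻⁴ mol photons = 0.84.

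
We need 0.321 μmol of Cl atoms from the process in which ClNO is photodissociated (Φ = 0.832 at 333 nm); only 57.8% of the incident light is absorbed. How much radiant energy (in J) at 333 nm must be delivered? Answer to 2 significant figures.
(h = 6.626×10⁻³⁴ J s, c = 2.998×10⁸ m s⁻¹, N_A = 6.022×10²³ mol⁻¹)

0.24 J

Product: 0.321 μmol = 3.21×10⁻⁷ mol.
Photons that must be absorbed: 3.21×10⁻⁷ / 0.832 = 3.858×10⁻⁷ mol.
Incident photons needed: 3.858×10⁻⁷ / 0.578 = 6.675×10⁻⁷ mol.
Photon energy: hc/λ = 5.965×10⁻¹⁹ J; per mole, 3.592×10⁵ J mol⁻¹.
Energy required: 6.675×10⁻⁷ × 3.592×10⁵ = 0.24 J.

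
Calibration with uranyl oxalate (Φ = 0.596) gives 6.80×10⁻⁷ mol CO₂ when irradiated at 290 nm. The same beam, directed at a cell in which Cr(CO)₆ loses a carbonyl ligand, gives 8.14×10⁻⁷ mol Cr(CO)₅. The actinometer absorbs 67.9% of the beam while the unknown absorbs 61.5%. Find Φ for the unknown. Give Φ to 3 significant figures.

Photons absorbed by the actinometer: 6.80×10⁻⁷ / 0.596 = 1.141×10⁻⁶ mol.
Incident flux: 1.141×10⁻⁶ / 0.679 = 1.680×10⁻⁶ einstein.
Absorbed by unknown: 0.615 × 1.680×10⁻⁶ = 1.033×10⁻⁶ mol.
Φ(unknown) = 8.14×10⁻⁷ / 1.033×10⁻⁶ = 0.788.

Φ = 0.788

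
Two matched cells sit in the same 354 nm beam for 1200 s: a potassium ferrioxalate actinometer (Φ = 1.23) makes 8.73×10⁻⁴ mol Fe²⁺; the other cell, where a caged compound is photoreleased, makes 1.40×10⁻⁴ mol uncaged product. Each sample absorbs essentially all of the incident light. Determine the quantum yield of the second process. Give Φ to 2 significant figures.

Photons absorbed by the actinometer: 8.73×10⁻⁴ / 1.23 = 7.098×10⁻⁴ mol.
Φ(unknown) = 1.40×10⁻⁴ / 7.098×10⁻⁴ = 0.20.

Φ = 0.20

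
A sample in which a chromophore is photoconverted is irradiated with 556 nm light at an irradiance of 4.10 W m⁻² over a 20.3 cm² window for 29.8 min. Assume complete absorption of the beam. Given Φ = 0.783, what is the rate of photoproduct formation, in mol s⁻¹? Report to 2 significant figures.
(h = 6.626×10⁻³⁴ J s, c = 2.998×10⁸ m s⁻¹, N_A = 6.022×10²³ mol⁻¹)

3.0×10⁻⁸ mol s⁻¹

Photon energy at 556 nm: hc/λ = (6.626×10⁻³⁴)(2.998×10⁸)/(556×10⁻⁹) = 3.573×10⁻¹⁹ J.
Energy delivered: (4.10 W m⁻²)(20.3×10⁻⁴ m²)(1788 s) = 14.88 J.
Photons incident: 14.88 / 3.573×10⁻¹⁹ = 4.165×10¹⁹, i.e. 4.165×10¹⁹/6.022×10²³ = 6.916×10⁻⁵ mol.
Product formed: 0.783 × 6.916×10⁻⁵ = 5.415×10⁻⁵ mol.
Rate: 5.415×10⁻⁵ / 1788 s = 3.0×10⁻⁸ mol s⁻¹.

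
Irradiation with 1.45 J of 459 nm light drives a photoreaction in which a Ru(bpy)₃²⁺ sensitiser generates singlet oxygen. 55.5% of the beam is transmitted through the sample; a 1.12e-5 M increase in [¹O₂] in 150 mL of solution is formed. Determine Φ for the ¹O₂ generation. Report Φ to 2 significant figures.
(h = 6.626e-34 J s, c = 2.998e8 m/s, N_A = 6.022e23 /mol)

Φ = 0.68

Product: (1.12e-5 M)(0.15 L) = 1.680e-6 mol.
Photon energy at 459 nm: hc/λ = (6.626e-34)(2.998e8)/(459e-9) = 4.328e-19 J.
Photons incident: 1.45 / 4.328e-19 = 3.350e18, i.e. 3.350e18/6.022e23 = 5.563e-6 mol.
Fraction absorbed: 1 − 55.5/100 = 0.4450.
Photons absorbed: 0.4450 × 5.563e-6 = 2.476e-6 mol.
Φ = 1.680e-6 mol / 2.476e-6 mol photons = 0.68.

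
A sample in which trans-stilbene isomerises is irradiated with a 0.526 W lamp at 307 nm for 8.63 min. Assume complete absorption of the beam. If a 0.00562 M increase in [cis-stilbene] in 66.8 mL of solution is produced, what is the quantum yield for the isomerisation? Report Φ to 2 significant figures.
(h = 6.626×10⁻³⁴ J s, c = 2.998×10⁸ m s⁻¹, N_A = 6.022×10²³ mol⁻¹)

Product: (0.00562 M)(0.0668 L) = 3.754×10⁻⁴ mol.
Photon energy at 307 nm: hc/λ = (6.626×10⁻³⁴)(2.998×10⁸)/(307×10⁻⁹) = 6.471×10⁻¹⁹ J.
Energy delivered: (0.526 W)(517.8 s) = 272.4 J.
Photons incident: 272.4 / 6.471×10⁻¹⁹ = 4.210×10²⁰, i.e. 4.210×10²⁰/6.022×10²³ = 6.991×10⁻⁴ mol.
Φ = 3.754×10⁻⁴ mol / 6.991×10⁻⁴ mol photons = 0.54.

Φ = 0.54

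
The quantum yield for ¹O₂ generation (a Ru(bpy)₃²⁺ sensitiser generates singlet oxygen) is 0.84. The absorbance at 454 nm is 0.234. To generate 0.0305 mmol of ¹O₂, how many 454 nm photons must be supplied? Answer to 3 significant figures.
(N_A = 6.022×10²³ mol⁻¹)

5.25×10¹⁹ photons

Product: 0.0305 mmol = 3.05×10⁻⁵ mol.
Photons that must be absorbed: 3.05×10⁻⁵ / 0.84 = 3.631×10⁻⁵ mol.
Fraction absorbed: 1 − 10^(−0.234) = 0.4166.
Incident photons needed: 3.631×10⁻⁵ / 0.4166 = 8.716×10⁻⁵ mol.
Photon count: 8.716×10⁻⁵ × 6.022×10²³ = 5.25×10¹⁹.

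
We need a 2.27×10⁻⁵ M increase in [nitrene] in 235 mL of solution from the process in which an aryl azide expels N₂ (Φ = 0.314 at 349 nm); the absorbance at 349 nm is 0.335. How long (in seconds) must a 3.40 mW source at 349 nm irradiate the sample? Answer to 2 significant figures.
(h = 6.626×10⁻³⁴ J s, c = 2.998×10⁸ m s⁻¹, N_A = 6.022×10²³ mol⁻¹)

Product: (2.27×10⁻⁵ M)(0.235 L) = 5.334×10⁻⁶ mol.
Photons that must be absorbed: 5.334×10⁻⁶ / 0.314 = 1.699×10⁻⁵ mol.
Fraction absorbed: 1 − 10^(−0.335) = 0.5376.
Incident photons needed: 1.699×10⁻⁵ / 0.5376 = 3.160×10⁻⁵ mol.
Photon energy: hc/λ = 5.692×10⁻¹⁹ J; per mole, 3.428×10⁵ J mol⁻¹.
Energy required: 3.160×10⁻⁵ × 3.428×10⁵ = 10.83 J.
Time: 10.83 J / 0.0034 W = 3200 s.

t ≈ 3200 s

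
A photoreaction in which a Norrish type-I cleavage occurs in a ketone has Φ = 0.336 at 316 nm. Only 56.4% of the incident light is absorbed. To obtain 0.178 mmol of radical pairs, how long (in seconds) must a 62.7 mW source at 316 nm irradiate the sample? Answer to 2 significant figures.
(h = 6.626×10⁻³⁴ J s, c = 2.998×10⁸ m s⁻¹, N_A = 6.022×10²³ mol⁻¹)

Product: 0.178 mmol = 1.78×10⁻⁴ mol.
Photons that must be absorbed: 1.78×10⁻⁴ / 0.336 = 5.298×10⁻⁴ mol.
Incident photons needed: 5.298×10⁻⁴ / 0.564 = 9.394×10⁻⁴ mol.
Photon energy: hc/λ = 6.286×10⁻¹⁹ J; per mole, 3.785×10⁵ J mol⁻¹.
Energy required: 9.394×10⁻⁴ × 3.785×10⁵ = 355.6 J.
Time: 355.6 J / 0.0627 W = 5700 s.

t ≈ 5700 s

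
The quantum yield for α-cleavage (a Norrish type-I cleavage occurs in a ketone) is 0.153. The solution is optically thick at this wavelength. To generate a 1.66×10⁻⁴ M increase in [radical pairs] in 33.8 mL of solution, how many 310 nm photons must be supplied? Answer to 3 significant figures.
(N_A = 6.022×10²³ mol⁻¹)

Product: (1.66×10⁻⁴ M)(0.0338 L) = 5.611×10⁻⁶ mol.
Photons that must be absorbed: 5.611×10⁻⁶ / 0.153 = 3.667×10⁻⁵ mol.
Photon count: 3.667×10⁻⁵ × 6.022×10²³ = 2.21×10¹⁹.

2.21×10¹⁹ photons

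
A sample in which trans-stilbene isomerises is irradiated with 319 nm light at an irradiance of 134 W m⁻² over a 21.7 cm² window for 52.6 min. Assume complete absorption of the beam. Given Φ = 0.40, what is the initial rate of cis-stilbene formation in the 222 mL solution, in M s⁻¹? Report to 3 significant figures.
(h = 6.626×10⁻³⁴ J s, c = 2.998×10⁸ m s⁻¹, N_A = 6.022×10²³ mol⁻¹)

Photon energy at 319 nm: hc/λ = (6.626×10⁻³⁴)(2.998×10⁸)/(319×10⁻⁹) = 6.227×10⁻¹⁹ J.
Energy delivered: (134 W m⁻²)(21.7×10⁻⁴ m²)(3156 s) = 917.7 J.
Photons incident: 917.7 / 6.227×10⁻¹⁹ = 1.474×10²¹, i.e. 1.474×10²¹/6.022×10²³ = 0.002448 mol.
Product formed: 0.40 × 0.002448 = 9.792×10⁻⁴ mol.
Rate: 9.792×10⁻⁴ mol / (3156 s × 0.222 L) = 1.40×10⁻⁶ M s⁻¹.

1.40×10⁻⁶ M s⁻¹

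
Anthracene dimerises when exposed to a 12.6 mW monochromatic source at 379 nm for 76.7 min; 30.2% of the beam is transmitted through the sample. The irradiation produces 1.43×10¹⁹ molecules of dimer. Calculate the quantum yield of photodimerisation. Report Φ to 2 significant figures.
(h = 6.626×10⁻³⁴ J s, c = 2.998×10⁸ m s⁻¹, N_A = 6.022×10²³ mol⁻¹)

Product: 1.43×10¹⁹ / 6.022×10²³ = 2.375×10⁻⁵ mol.
Photon energy at 379 nm: hc/λ = (6.626×10⁻³⁴)(2.998×10⁸)/(379×10⁻⁹) = 5.241×10⁻¹⁹ J.
Energy delivered: (12.6 mW)(4602 s) = 57.99 J.
Photons incident: 57.99 / 5.241×10⁻¹⁹ = 1.106×10²⁰, i.e. 1.106×10²⁰/6.022×10²³ = 1.837×10⁻⁴ mol.
Fraction absorbed: 1 − 30.2/100 = 0.6980.
Photons absorbed: 0.6980 × 1.837×10⁻⁴ = 1.282×10⁻⁴ mol.
Φ = 2.375×10⁻⁵ mol / 1.282×10⁻⁴ mol photons = 0.19.

Φ = 0.19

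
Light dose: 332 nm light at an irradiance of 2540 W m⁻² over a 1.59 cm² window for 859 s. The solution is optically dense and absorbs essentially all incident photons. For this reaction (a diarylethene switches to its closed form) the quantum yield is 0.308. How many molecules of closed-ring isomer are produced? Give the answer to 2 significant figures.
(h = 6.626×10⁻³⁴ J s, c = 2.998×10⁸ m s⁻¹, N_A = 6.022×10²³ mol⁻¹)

Photon energy at 332 nm: hc/λ = (6.626×10⁻³⁴)(2.998×10⁸)/(332×10⁻⁹) = 5.983×10⁻¹⁹ J.
Energy delivered: (2540 W m⁻²)(1.59×10⁻⁴ m²)(859 s) = 346.9 J.
Photons incident: 346.9 / 5.983×10⁻¹⁹ = 5.798×10²⁰, i.e. 5.798×10²⁰/6.022×10²³ = 9.628×10⁻⁴ mol.
Product: Φ × n_abs = 0.308 × 9.628×10⁻⁴ = 2.965×10⁻⁴ mol.
As a count: 2.965×10⁻⁴ × 6.022×10²³ = 1.8×10²⁰.

1.8×10²⁰ molecules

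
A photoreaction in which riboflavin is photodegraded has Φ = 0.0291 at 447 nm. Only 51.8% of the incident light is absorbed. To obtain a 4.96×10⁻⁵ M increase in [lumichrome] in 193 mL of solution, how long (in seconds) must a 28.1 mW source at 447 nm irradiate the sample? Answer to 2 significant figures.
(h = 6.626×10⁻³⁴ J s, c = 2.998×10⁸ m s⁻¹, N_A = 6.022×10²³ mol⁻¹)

t ≈ 6000 s

Product: (4.96×10⁻⁵ M)(0.193 L) = 9.573×10⁻⁶ mol.
Photons that must be absorbed: 9.573×10⁻⁶ / 0.0291 = 3.290×10⁻⁴ mol.
Incident photons needed: 3.290×10⁻⁴ / 0.518 = 6.351×10⁻⁴ mol.
Photon energy: hc/λ = 4.444×10⁻¹⁹ J; per mole, 2.676×10⁵ J mol⁻¹.
Energy required: 6.351×10⁻⁴ × 2.676×10⁵ = 170.0 J.
Time: 170.0 J / 0.0281 W = 6000 s.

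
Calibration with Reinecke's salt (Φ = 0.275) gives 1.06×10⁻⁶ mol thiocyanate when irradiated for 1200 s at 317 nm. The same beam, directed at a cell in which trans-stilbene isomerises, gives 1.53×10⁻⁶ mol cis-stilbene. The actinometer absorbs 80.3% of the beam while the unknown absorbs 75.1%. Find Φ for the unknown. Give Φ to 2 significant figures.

Photons absorbed by the actinometer: 1.06×10⁻⁶ / 0.275 = 3.855×10⁻⁶ mol.
Incident flux: 3.855×10⁻⁶ / 0.803 = 4.801×10⁻⁶ einstein.
Absorbed by unknown: 0.751 × 4.801×10⁻⁶ = 3.606×10⁻⁶ mol.
Φ(unknown) = 1.53×10⁻⁶ / 3.606×10⁻⁶ = 0.42.

Φ = 0.42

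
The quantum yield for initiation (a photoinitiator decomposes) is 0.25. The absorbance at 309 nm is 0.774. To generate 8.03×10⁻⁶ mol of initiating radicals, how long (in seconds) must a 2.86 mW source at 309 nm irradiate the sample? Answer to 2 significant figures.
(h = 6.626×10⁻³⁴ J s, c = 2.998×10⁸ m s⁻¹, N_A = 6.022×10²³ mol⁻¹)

t ≈ 5200 s

Photons that must be absorbed: 8.03×10⁻⁶ / 0.25 = 3.212×10⁻⁵ mol.
Fraction absorbed: 1 − 10^(−0.774) = 0.8317.
Incident photons needed: 3.212×10⁻⁵ / 0.8317 = 3.862×10⁻⁵ mol.
Photon energy: hc/λ = 6.429×10⁻¹⁹ J; per mole, 3.872×10⁵ J mol⁻¹.
Energy required: 3.862×10⁻⁵ × 3.872×10⁵ = 14.95 J.
Time: 14.95 J / 0.00286 W = 5200 s.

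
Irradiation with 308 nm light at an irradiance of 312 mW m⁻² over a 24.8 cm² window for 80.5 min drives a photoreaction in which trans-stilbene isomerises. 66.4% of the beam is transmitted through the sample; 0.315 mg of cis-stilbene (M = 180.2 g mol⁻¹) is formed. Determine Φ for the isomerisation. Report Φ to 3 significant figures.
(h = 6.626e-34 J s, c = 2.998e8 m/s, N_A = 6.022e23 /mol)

Φ = 0.541

Product: 0.315 mg / 180.2 g mol⁻¹ = 1.748e-6 mol.
Photon energy at 308 nm: hc/λ = (6.626e-34)(2.998e8)/(308e-9) = 6.450e-19 J.
Energy delivered: (312 mW m⁻²)(24.8e-4 m²)(4830 s) = 3.737 J.
Photons incident: 3.737 / 6.450e-19 = 5.794e18, i.e. 5.794e18/6.022e23 = 9.621e-6 mol.
Fraction absorbed: 1 − 66.4/100 = 0.3360.
Photons absorbed: 0.3360 × 9.621e-6 = 3.233e-6 mol.
Φ = 1.748e-6 mol / 3.233e-6 mol photons = 0.541.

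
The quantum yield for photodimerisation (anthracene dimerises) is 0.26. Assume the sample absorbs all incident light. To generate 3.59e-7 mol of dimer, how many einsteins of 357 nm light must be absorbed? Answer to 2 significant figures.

1.4e-6 einstein

Photons that must be absorbed: 3.59e-7 / 0.26 = 1.381e-6 mol.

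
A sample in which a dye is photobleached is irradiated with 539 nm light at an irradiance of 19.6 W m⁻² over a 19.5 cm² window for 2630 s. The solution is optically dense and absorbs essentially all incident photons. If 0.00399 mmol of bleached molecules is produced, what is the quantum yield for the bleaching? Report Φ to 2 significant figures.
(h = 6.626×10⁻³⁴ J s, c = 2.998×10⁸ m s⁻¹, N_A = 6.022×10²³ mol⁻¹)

Product: 0.00399 mmol = 3.99×10⁻⁶ mol.
Photon energy at 539 nm: hc/λ = (6.626×10⁻³⁴)(2.998×10⁸)/(539×10⁻⁹) = 3.685×10⁻¹⁹ J.
Energy delivered: (19.6 W m⁻²)(19.5×10⁻⁴ m²)(2630 s) = 100.5 J.
Photons incident: 100.5 / 3.685×10⁻¹⁹ = 2.727×10²⁰, i.e. 2.727×10²⁰/6.022×10²³ = 4.528×10⁻⁴ mol.
Φ = 3.99×10⁻⁶ mol / 4.528×10⁻⁴ mol photons = 0.0088.

Φ = 0.0088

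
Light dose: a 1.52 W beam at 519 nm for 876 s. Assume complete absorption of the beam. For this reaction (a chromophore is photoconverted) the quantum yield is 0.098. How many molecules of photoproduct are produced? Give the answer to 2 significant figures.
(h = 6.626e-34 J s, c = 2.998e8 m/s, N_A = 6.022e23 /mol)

Photon energy at 519 nm: hc/λ = (6.626e-34)(2.998e8)/(519e-9) = 3.828e-19 J.
Energy delivered: (1.52 W)(876 s) = 1332 J.
Photons incident: 1332 / 3.828e-19 = 3.480e21, i.e. 3.480e21/6.022e23 = 0.005779 mol.
Product: Φ × n_abs = 0.098 × 0.005779 = 5.663e-4 mol.
As a count: 5.663e-4 × 6.022e23 = 3.4e20.

3.4e20 molecules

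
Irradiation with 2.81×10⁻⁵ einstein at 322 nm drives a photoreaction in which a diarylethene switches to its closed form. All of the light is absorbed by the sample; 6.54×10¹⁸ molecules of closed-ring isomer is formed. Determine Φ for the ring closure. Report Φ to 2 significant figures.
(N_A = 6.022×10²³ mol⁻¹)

Product: 6.54×10¹⁸ / 6.022×10²³ = 1.086×10⁻⁵ mol.
Φ = 1.086×10⁻⁵ mol / 2.81×10⁻⁵ mol photons = 0.39.

Φ = 0.39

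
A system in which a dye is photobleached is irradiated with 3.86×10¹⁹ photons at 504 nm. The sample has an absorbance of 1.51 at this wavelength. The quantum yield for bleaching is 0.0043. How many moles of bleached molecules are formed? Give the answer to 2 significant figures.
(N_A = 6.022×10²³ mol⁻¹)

2.7×10⁻⁷ mol

Moles of photons: 3.86×10¹⁹ / 6.022×10²³ = 6.410×10⁻⁵ mol.
Fraction absorbed: 1 − 10^(−1.51) = 0.9691.
Photons absorbed: 0.9691 × 6.410×10⁻⁵ = 6.212×10⁻⁵ mol.
Product: Φ × n_abs = 0.0043 × 6.212×10⁻⁵ = 2.671×10⁻⁷ mol.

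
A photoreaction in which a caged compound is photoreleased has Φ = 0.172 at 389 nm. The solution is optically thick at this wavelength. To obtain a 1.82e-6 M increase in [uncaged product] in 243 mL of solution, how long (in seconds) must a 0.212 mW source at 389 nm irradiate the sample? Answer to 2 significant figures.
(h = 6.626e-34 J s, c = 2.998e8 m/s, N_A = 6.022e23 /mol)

t ≈ 3700 s

Product: (1.82e-6 M)(0.243 L) = 4.423e-7 mol.
Photons that must be absorbed: 4.423e-7 / 0.172 = 2.572e-6 mol.
Photon energy: hc/λ = 5.107e-19 J; per mole, 3.075e5 J mol⁻¹.
Energy required: 2.572e-6 × 3.075e5 = 0.7909 J.
Time: 0.7909 J / 0.000212 W = 3700 s.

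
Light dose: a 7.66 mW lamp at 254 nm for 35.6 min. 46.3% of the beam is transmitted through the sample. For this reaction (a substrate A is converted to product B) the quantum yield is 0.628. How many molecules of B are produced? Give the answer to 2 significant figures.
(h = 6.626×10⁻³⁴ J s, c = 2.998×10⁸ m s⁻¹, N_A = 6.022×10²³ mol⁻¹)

7.1×10¹⁸ molecules

Photon energy at 254 nm: hc/λ = (6.626×10⁻³⁴)(2.998×10⁸)/(254×10⁻⁹) = 7.821×10⁻¹⁹ J.
Energy delivered: (7.66 mW)(2136 s) = 16.36 J.
Photons incident: 16.36 / 7.821×10⁻¹⁹ = 2.092×10¹⁹, i.e. 2.092×10¹⁹/6.022×10²³ = 3.474×10⁻⁵ mol.
Fraction absorbed: 1 − 46.3/100 = 0.5370.
Photons absorbed: 0.5370 × 3.474×10⁻⁵ = 1.866×10⁻⁵ mol.
Product: Φ × n_abs = 0.628 × 1.866×10⁻⁵ = 1.172×10⁻⁵ mol.
As a count: 1.172×10⁻⁵ × 6.022×10²³ = 7.1×10¹⁸.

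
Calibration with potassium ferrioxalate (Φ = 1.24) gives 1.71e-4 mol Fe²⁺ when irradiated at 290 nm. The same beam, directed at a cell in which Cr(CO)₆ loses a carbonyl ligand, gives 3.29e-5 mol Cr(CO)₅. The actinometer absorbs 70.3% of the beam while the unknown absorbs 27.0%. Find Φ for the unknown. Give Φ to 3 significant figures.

Photons absorbed by the actinometer: 1.71e-4 / 1.24 = 1.379e-4 mol.
Incident flux: 1.379e-4 / 0.703 = 1.962e-4 einstein.
Absorbed by unknown: 0.270 × 1.962e-4 = 5.297e-5 mol.
Φ(unknown) = 3.29e-5 / 5.297e-5 = 0.621.

Φ = 0.621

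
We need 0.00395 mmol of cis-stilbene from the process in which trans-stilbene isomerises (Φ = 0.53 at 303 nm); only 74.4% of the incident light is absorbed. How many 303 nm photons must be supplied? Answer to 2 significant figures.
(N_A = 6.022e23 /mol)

6.0e18 photons

Product: 0.00395 mmol = 3.95e-6 mol.
Photons that must be absorbed: 3.95e-6 / 0.53 = 7.453e-6 mol.
Incident photons needed: 7.453e-6 / 0.744 = 1.002e-5 mol.
Photon count: 1.002e-5 × 6.022e23 = 6.0e18.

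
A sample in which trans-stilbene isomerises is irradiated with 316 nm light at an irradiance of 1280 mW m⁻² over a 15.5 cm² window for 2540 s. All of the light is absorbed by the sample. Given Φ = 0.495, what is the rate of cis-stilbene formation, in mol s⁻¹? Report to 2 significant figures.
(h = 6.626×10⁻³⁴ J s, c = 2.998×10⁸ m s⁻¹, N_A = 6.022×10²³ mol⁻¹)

2.6×10⁻⁹ mol s⁻¹

Photon energy at 316 nm: hc/λ = (6.626×10⁻³⁴)(2.998×10⁸)/(316×10⁻⁹) = 6.286×10⁻¹⁹ J.
Energy delivered: (1280 mW m⁻²)(15.5×10⁻⁴ m²)(2540 s) = 5.039 J.
Photons incident: 5.039 / 6.286×10⁻¹⁹ = 8.016×10¹⁸, i.e. 8.016×10¹⁸/6.022×10²³ = 1.331×10⁻⁵ mol.
Product formed: 0.495 × 1.331×10⁻⁵ = 6.588×10⁻⁶ mol.
Rate: 6.588×10⁻⁶ / 2540 s = 2.6×10⁻⁹ mol s⁻¹.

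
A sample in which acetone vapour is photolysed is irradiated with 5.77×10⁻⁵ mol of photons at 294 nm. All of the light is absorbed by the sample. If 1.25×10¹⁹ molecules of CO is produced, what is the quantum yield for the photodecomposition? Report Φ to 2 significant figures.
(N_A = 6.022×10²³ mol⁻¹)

Product: 1.25×10¹⁹ / 6.022×10²³ = 2.076×10⁻⁵ mol.
Φ = 2.076×10⁻⁵ mol / 5.77×10⁻⁵ mol photons = 0.36.

Φ = 0.36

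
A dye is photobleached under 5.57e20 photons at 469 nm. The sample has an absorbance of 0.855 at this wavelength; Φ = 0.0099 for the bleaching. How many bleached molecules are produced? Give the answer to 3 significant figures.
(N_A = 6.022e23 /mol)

Moles of photons: 5.57e20 / 6.022e23 = 9.249e-4 mol.
Fraction absorbed: 1 − 10^(−0.855) = 0.8604.
Photons absorbed: 0.8604 × 9.249e-4 = 7.958e-4 mol.
Product: Φ × n_abs = 0.0099 × 7.958e-4 = 7.878e-6 mol.
As a count: 7.878e-6 × 6.022e23 = 4.74e18.

4.74e18 bleached molecules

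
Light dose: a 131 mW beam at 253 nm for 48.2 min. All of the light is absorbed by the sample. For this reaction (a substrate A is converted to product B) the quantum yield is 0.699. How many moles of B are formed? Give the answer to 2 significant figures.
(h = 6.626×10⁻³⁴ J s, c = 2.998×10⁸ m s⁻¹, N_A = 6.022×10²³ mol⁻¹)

Photon energy at 253 nm: hc/λ = (6.626×10⁻³⁴)(2.998×10⁸)/(253×10⁻⁹) = 7.852×10⁻¹⁹ J.
Energy delivered: (131 mW)(2892 s) = 378.9 J.
Photons incident: 378.9 / 7.852×10⁻¹⁹ = 4.826×10²⁰, i.e. 4.826×10²⁰/6.022×10²³ = 8.014×10⁻⁴ mol.
Product: Φ × n_abs = 0.699 × 8.014×10⁻⁴ = 5.602×10⁻⁴ mol.

5.6×10⁻⁴ mol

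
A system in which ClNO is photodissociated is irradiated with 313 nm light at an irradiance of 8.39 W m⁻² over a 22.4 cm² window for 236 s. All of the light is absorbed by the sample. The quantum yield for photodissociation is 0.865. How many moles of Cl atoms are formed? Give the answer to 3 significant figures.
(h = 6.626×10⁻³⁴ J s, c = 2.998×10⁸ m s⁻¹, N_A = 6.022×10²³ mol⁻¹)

Photon energy at 313 nm: hc/λ = (6.626×10⁻³⁴)(2.998×10⁸)/(313×10⁻⁹) = 6.347×10⁻¹⁹ J.
Energy delivered: (8.39 W m⁻²)(22.4×10⁻⁴ m²)(236 s) = 4.435 J.
Photons incident: 4.435 / 6.347×10⁻¹⁹ = 6.988×10¹⁸, i.e. 6.988×10¹⁸/6.022×10²³ = 1.160×10⁻⁵ mol.
Product: Φ × n_abs = 0.865 × 1.160×10⁻⁵ = 1.003×10⁻⁵ mol.

1.00×10⁻⁵ mol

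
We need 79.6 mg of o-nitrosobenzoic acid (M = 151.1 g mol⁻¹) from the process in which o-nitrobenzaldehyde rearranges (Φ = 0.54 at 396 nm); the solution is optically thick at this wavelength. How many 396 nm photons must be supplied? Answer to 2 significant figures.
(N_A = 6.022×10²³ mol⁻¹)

5.9×10²⁰ photons

Product: 79.6 mg / 151.1 g mol⁻¹ = 5.268×10⁻⁴ mol.
Photons that must be absorbed: 5.268×10⁻⁴ / 0.54 = 9.756×10⁻⁴ mol.
Photon count: 9.756×10⁻⁴ × 6.022×10²³ = 5.9×10²⁰.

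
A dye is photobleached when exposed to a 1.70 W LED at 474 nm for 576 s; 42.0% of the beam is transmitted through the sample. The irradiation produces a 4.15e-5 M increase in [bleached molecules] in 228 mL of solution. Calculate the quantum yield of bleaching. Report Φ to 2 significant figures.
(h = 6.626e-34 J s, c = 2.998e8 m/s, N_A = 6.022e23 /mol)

Φ = 0.0042

Product: (4.15e-5 M)(0.228 L) = 9.462e-6 mol.
Photon energy at 474 nm: hc/λ = (6.626e-34)(2.998e8)/(474e-9) = 4.191e-19 J.
Energy delivered: (1.70 W)(576 s) = 979.2 J.
Photons incident: 979.2 / 4.191e-19 = 2.336e21, i.e. 2.336e21/6.022e23 = 0.003879 mol.
Fraction absorbed: 1 − 42.0/100 = 0.5800.
Photons absorbed: 0.5800 × 0.003879 = 0.002250 mol.
Φ = 9.462e-6 mol / 0.002250 mol photons = 0.0042.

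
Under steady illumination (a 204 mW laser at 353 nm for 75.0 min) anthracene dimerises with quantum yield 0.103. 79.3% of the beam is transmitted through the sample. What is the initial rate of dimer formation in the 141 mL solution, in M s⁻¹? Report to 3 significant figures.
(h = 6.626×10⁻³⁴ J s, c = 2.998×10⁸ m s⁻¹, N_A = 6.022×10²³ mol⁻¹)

Photon energy at 353 nm: hc/λ = (6.626×10⁻³⁴)(2.998×10⁸)/(353×10⁻⁹) = 5.627×10⁻¹⁹ J.
Energy delivered: (204 mW)(4500 s) = 918.0 J.
Photons incident: 918.0 / 5.627×10⁻¹⁹ = 1.631×10²¹, i.e. 1.631×10²¹/6.022×10²³ = 0.002708 mol.
Fraction absorbed: 1 − 79.3/100 = 0.2070.
Photons absorbed: 0.2070 × 0.002708 = 5.606×10⁻⁴ mol.
Product formed: 0.103 × 5.606×10⁻⁴ = 5.774×10⁻⁵ mol.
Rate: 5.774×10⁻⁵ mol / (4500 s × 0.141 L) = 9.10×10⁻⁸ M s⁻¹.

9.10×10⁻⁸ M s⁻¹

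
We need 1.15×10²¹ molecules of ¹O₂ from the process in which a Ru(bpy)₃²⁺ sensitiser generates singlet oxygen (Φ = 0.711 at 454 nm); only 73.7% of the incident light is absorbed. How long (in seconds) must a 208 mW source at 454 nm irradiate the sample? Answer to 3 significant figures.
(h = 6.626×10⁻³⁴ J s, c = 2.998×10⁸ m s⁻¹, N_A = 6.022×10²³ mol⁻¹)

Product: 1.15×10²¹ / 6.022×10²³ = 0.001910 mol.
Photons that must be absorbed: 0.001910 / 0.711 = 0.002686 mol.
Incident photons needed: 0.002686 / 0.737 = 0.003645 mol.
Photon energy: hc/λ = 4.375×10⁻¹⁹ J; per mole, 2.635×10⁵ J mol⁻¹.
Energy required: 0.003645 × 2.635×10⁵ = 960.5 J.
Time: 960.5 J / 0.208 W = 4620 s.

t ≈ 4620 s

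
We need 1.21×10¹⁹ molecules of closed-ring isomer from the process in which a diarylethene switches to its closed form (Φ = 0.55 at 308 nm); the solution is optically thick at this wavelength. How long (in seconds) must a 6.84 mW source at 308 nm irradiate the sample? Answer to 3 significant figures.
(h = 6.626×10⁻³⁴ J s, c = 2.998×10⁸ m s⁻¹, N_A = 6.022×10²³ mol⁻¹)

Product: 1.21×10¹⁹ / 6.022×10²³ = 2.009×10⁻⁵ mol.
Photons that must be absorbed: 2.009×10⁻⁵ / 0.55 = 3.653×10⁻⁵ mol.
Photon energy: hc/λ = 6.450×10⁻¹⁹ J; per mole, 3.884×10⁵ J mol⁻¹.
Energy required: 3.653×10⁻⁵ × 3.884×10⁵ = 14.19 J.
Time: 14.19 J / 0.00684 W = 2070 s.

t ≈ 2070 s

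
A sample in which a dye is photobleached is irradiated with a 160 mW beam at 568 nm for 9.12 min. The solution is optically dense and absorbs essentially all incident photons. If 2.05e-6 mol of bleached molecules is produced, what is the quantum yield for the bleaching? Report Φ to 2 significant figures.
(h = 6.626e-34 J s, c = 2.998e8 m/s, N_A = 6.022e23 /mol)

Photon energy at 568 nm: hc/λ = (6.626e-34)(2.998e8)/(568e-9) = 3.497e-19 J.
Energy delivered: (160 mW)(547.2 s) = 87.55 J.
Photons incident: 87.55 / 3.497e-19 = 2.504e20, i.e. 2.504e20/6.022e23 = 4.158e-4 mol.
Φ = 2.05e-6 mol / 4.158e-4 mol photons = 0.0049.

Φ = 0.0049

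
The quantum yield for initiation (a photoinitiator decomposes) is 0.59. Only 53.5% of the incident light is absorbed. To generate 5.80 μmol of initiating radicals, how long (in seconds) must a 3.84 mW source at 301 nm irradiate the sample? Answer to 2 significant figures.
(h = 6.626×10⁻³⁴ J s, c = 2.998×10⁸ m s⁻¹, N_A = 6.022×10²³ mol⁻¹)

Product: 5.80 μmol = 5.80×10⁻⁶ mol.
Photons that must be absorbed: 5.80×10⁻⁶ / 0.59 = 9.831×10⁻⁶ mol.
Incident photons needed: 9.831×10⁻⁶ / 0.535 = 1.838×10⁻⁵ mol.
Photon energy: hc/λ = 6.600×10⁻¹⁹ J; per mole, 3.975×10⁵ J mol⁻¹.
Energy required: 1.838×10⁻⁵ × 3.975×10⁵ = 7.306 J.
Time: 7.306 J / 0.00384 W = 1900 s.

t ≈ 1900 s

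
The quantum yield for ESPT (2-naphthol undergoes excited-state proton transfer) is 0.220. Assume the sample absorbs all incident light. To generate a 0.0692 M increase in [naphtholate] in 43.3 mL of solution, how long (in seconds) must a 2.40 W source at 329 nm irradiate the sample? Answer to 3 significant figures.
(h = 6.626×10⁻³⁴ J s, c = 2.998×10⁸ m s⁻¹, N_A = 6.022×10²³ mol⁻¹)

t ≈ 2060 s

Product: (0.0692 M)(0.0433 L) = 0.002996 mol.
Photons that must be absorbed: 0.002996 / 0.220 = 0.01362 mol.
Photon energy: hc/λ = 6.038×10⁻¹⁹ J; per mole, 3.636×10⁵ J mol⁻¹.
Energy required: 0.01362 × 3.636×10⁵ = 4952 J.
Time: 4952 J / 2.4 W = 2060 s.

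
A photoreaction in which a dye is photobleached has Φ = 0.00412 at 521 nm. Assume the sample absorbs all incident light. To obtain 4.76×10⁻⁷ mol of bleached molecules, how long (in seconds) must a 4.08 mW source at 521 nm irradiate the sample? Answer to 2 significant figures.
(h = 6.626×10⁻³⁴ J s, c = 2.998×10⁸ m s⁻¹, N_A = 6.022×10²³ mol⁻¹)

Photons that must be absorbed: 4.76×10⁻⁷ / 0.00412 = 1.155×10⁻⁴ mol.
Photon energy: hc/λ = 3.813×10⁻¹⁹ J; per mole, 2.296×10⁵ J mol⁻¹.
Energy required: 1.155×10⁻⁴ × 2.296×10⁵ = 26.52 J.
Time: 26.52 J / 0.00408 W = 6500 s.

t ≈ 6500 s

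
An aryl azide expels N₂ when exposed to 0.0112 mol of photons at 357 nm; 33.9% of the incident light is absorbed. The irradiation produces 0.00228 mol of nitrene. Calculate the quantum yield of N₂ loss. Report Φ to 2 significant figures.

Photons absorbed: 0.339 × 0.0112 = 0.003797 mol.
Φ = 0.00228 mol / 0.003797 mol photons = 0.60.

Φ = 0.60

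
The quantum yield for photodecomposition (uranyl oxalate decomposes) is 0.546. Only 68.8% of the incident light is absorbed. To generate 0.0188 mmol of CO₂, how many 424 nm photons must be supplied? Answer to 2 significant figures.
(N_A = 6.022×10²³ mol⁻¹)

Product: 0.0188 mmol = 1.88×10⁻⁵ mol.
Photons that must be absorbed: 1.88×10⁻⁵ / 0.546 = 3.443×10⁻⁵ mol.
Incident photons needed: 3.443×10⁻⁵ / 0.688 = 5.004×10⁻⁵ mol.
Photon count: 5.004×10⁻⁵ × 6.022×10²³ = 3.0×10¹⁹.

3.0×10¹⁹ photons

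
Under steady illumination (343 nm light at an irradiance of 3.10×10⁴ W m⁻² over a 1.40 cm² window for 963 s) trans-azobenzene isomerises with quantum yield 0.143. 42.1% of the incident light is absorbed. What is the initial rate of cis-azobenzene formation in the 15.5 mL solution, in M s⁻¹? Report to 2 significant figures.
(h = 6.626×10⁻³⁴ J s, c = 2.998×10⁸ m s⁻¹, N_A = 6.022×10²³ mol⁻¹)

4.8×10⁻⁵ M s⁻¹

Photon energy at 343 nm: hc/λ = (6.626×10⁻³⁴)(2.998×10⁸)/(343×10⁻⁹) = 5.791×10⁻¹⁹ J.
Energy delivered: (3.10×10⁴ W m⁻²)(1.40×10⁻⁴ m²)(963 s) = 4179 J.
Photons incident: 4179 / 5.791×10⁻¹⁹ = 7.216×10²¹, i.e. 7.216×10²¹/6.022×10²³ = 0.01198 mol.
Photons absorbed: 0.421 × 0.01198 = 0.005044 mol.
Product formed: 0.143 × 0.005044 = 7.213×10⁻⁴ mol.
Rate: 7.213×10⁻⁴ mol / (963 s × 0.0155 L) = 4.8×10⁻⁵ M s⁻¹.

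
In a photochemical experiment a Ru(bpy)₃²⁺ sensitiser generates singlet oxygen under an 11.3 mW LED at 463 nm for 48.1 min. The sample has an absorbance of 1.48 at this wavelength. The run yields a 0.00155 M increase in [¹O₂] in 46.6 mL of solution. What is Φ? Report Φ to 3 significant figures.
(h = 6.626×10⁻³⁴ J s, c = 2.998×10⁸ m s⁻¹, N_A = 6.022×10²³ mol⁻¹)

Φ = 0.592

Product: (0.00155 M)(0.0466 L) = 7.223×10⁻⁵ mol.
Photon energy at 463 nm: hc/λ = (6.626×10⁻³⁴)(2.998×10⁸)/(463×10⁻⁹) = 4.290×10⁻¹⁹ J.
Energy delivered: (11.3 mW)(2886 s) = 32.61 J.
Photons incident: 32.61 / 4.290×10⁻¹⁹ = 7.601×10¹⁹, i.e. 7.601×10¹⁹/6.022×10²³ = 1.262×10⁻⁴ mol.
Fraction absorbed: 1 − 10^(−1.48) = 0.9669.
Photons absorbed: 0.9669 × 1.262×10⁻⁴ = 1.220×10⁻⁴ mol.
Φ = 7.223×10⁻⁵ mol / 1.220×10⁻⁴ mol photons = 0.592.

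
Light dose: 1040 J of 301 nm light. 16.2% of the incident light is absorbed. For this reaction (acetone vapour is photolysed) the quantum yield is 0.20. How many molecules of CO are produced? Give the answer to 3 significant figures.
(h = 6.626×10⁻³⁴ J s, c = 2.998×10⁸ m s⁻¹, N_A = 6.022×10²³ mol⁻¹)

Photon energy at 301 nm: hc/λ = (6.626×10⁻³⁴)(2.998×10⁸)/(301×10⁻⁹) = 6.600×10⁻¹⁹ J.
Photons incident: 1040 / 6.600×10⁻¹⁹ = 1.576×10²¹, i.e. 1.576×10²¹/6.022×10²³ = 0.002617 mol.
Photons absorbed: 0.162 × 0.002617 = 4.240×10⁻⁴ mol.
Product: Φ × n_abs = 0.20 × 4.240×10⁻⁴ = 8.480×10⁻⁵ mol.
As a count: 8.480×10⁻⁵ × 6.022×10²³ = 5.11×10¹⁹.

5.11×10¹⁹ molecules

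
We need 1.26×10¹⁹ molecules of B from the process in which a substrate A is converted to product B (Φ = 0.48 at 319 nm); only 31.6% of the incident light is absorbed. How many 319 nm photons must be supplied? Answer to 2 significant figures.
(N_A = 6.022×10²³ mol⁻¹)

Product: 1.26×10¹⁹ / 6.022×10²³ = 2.092×10⁻⁵ mol.
Photons that must be absorbed: 2.092×10⁻⁵ / 0.48 = 4.358×10⁻⁵ mol.
Incident photons needed: 4.358×10⁻⁵ / 0.316 = 1.379×10⁻⁴ mol.
Photon count: 1.379×10⁻⁴ × 6.022×10²³ = 8.3×10¹⁹.

8.3×10¹⁹ photons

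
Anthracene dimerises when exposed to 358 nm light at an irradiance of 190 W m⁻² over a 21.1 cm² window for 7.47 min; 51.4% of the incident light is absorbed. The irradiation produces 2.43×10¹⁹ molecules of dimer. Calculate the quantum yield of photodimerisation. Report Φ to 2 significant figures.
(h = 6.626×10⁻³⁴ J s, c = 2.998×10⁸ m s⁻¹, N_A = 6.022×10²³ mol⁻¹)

Product: 2.43×10¹⁹ / 6.022×10²³ = 4.035×10⁻⁵ mol.
Photon energy at 358 nm: hc/λ = (6.626×10⁻³⁴)(2.998×10⁸)/(358×10⁻⁹) = 5.549×10⁻¹⁹ J.
Energy delivered: (190 W m⁻²)(21.1×10⁻⁴ m²)(448.2 s) = 179.7 J.
Photons incident: 179.7 / 5.549×10⁻¹⁹ = 3.238×10²⁰, i.e. 3.238×10²⁰/6.022×10²³ = 5.377×10⁻⁴ mol.
Photons absorbed: 0.514 × 5.377×10⁻⁴ = 2.764×10⁻⁴ mol.
Φ = 4.035×10⁻⁵ mol / 2.764×10⁻⁴ mol photons = 0.15.

Φ = 0.15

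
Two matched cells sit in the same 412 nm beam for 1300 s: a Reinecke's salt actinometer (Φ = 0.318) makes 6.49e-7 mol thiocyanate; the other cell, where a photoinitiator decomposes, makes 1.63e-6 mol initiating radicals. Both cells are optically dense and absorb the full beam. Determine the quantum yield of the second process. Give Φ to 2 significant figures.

Photons absorbed by the actinometer: 6.49e-7 / 0.318 = 2.041e-6 mol.
Φ(unknown) = 1.63e-6 / 2.041e-6 = 0.80.

Φ = 0.80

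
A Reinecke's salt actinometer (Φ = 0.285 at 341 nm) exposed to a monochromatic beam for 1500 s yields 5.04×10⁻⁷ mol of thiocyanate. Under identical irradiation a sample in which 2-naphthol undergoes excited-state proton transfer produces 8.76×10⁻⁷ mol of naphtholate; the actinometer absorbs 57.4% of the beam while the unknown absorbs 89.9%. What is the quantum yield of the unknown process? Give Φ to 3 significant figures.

Photons absorbed by the actinometer: 5.04×10⁻⁷ / 0.285 = 1.768×10⁻⁶ mol.
Incident flux: 1.768×10⁻⁶ / 0.574 = 3.080×10⁻⁶ einstein.
Absorbed by unknown: 0.899 × 3.080×10⁻⁶ = 2.769×10⁻⁶ mol.
Φ(unknown) = 8.76×10⁻⁷ / 2.769×10⁻⁶ = 0.316.

Φ = 0.316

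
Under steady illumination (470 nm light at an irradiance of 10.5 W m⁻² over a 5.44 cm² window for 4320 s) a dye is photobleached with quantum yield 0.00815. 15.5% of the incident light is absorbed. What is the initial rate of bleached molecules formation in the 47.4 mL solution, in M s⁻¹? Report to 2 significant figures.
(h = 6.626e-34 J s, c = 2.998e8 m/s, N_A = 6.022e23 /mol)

Photon energy at 470 nm: hc/λ = (6.626e-34)(2.998e8)/(470e-9) = 4.227e-19 J.
Energy delivered: (10.5 W m⁻²)(5.44e-4 m²)(4320 s) = 24.68 J.
Photons incident: 24.68 / 4.227e-19 = 5.839e19, i.e. 5.839e19/6.022e23 = 9.696e-5 mol.
Photons absorbed: 0.155 × 9.696e-5 = 1.503e-5 mol.
Product formed: 0.00815 × 1.503e-5 = 1.225e-7 mol.
Rate: 1.225e-7 mol / (4320 s × 0.0474 L) = 6.0e-10 M s⁻¹.

6.0e-10 M s⁻¹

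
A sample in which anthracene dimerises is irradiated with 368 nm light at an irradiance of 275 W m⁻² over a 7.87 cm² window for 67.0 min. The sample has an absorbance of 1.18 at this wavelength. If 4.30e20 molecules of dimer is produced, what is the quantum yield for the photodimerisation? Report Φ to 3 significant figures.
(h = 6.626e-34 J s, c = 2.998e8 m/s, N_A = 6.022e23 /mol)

Product: 4.30e20 / 6.022e23 = 7.140e-4 mol.
Photon energy at 368 nm: hc/λ = (6.626e-34)(2.998e8)/(368e-9) = 5.398e-19 J.
Energy delivered: (275 W m⁻²)(7.87e-4 m²)(4020 s) = 870.0 J.
Photons incident: 870.0 / 5.398e-19 = 1.612e21, i.e. 1.612e21/6.022e23 = 0.002677 mol.
Fraction absorbed: 1 − 10^(−1.18) = 0.9339.
Photons absorbed: 0.9339 × 0.002677 = 0.002500 mol.
Φ = 7.140e-4 mol / 0.002500 mol photons = 0.286.

Φ = 0.286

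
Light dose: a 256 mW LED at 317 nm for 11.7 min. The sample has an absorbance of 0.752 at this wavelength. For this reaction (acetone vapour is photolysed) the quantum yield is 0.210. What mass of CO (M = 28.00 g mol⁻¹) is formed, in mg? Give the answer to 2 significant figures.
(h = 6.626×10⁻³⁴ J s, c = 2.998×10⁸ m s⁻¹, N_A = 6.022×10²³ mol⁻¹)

Photon energy at 317 nm: hc/λ = (6.626×10⁻³⁴)(2.998×10⁸)/(317×10⁻⁹) = 6.266×10⁻¹⁹ J.
Energy delivered: (256 mW)(702 s) = 179.7 J.
Photons incident: 179.7 / 6.266×10⁻¹⁹ = 2.868×10²⁰, i.e. 2.868×10²⁰/6.022×10²³ = 4.763×10⁻⁴ mol.
Fraction absorbed: 1 − 10^(−0.752) = 0.8230.
Photons absorbed: 0.8230 × 4.763×10⁻⁴ = 3.920×10⁻⁴ mol.
Product: Φ × n_abs = 0.210 × 3.920×10⁻⁴ = 8.232×10⁻⁵ mol.
Mass: 8.232×10⁻⁵ × 28.00 = 0.002305 g = 2.3 mg.

2.3 mg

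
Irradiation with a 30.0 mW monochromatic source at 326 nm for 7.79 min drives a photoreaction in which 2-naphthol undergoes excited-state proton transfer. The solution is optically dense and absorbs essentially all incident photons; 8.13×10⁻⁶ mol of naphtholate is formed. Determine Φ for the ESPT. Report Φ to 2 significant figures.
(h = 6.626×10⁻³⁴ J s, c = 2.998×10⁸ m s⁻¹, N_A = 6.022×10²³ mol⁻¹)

Photon energy at 326 nm: hc/λ = (6.626×10⁻³⁴)(2.998×10⁸)/(326×10⁻⁹) = 6.093×10⁻¹⁹ J.
Energy delivered: (30.0 mW)(467.4 s) = 14.02 J.
Photons incident: 14.02 / 6.093×10⁻¹⁹ = 2.301×10¹⁹, i.e. 2.301×10¹⁹/6.022×10²³ = 3.821×10⁻⁵ mol.
Φ = 8.13×10⁻⁶ mol / 3.821×10⁻⁵ mol photons = 0.21.

Φ = 0.21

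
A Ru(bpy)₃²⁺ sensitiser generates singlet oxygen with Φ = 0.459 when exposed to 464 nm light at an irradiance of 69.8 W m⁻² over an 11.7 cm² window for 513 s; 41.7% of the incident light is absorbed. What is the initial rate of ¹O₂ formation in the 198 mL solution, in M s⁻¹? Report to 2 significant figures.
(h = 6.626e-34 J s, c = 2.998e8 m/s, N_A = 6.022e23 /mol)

Photon energy at 464 nm: hc/λ = (6.626e-34)(2.998e8)/(464e-9) = 4.281e-19 J.
Energy delivered: (69.8 W m⁻²)(11.7e-4 m²)(513 s) = 41.89 J.
Photons incident: 41.89 / 4.281e-19 = 9.785e19, i.e. 9.785e19/6.022e23 = 1.625e-4 mol.
Photons absorbed: 0.417 × 1.625e-4 = 6.776e-5 mol.
Product formed: 0.459 × 6.776e-5 = 3.110e-5 mol.
Rate: 3.110e-5 mol / (513 s × 0.198 L) = 3.1e-7 M s⁻¹.

3.1e-7 M s⁻¹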